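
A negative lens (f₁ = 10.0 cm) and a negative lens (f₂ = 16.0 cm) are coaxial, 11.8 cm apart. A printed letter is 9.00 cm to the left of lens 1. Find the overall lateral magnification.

m = +0.259

f₁ = −10.0 cm (diverging).
Lens 1: 1/d_i1 = 1/(-10.0) − 1/(9.00) = -0.2111, so d_i1 = -4.737 cm; m₁ = −d_i1/d_o1 = +0.5263.
d_o2 = 11.8 − (-4.737) = 16.54 cm.
f₂ = −16.0 cm (diverging).
Lens 2: 1/d_i2 = 1/(-16.0) − 1/(16.54) = -0.1230, so d_i2 = -8.133 cm; m₂ = −d_i2/d_o2 = +0.4917.
m = m₁·m₂ = (+0.5263)(+0.4917) = +0.259.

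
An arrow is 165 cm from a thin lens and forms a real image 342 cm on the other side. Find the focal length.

f = 111 cm (converging)

Real image ⇒ d_i = +342 cm.
1/f = 1/d_o + 1/d_i = 1/(165) + 1/(342) = 0.008985, so f = 111 cm.
Since f is positive, the thin lens is converging.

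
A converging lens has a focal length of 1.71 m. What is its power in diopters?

P = 1/f = 1/(1.71 m) = +0.585 D.

P = +0.585 D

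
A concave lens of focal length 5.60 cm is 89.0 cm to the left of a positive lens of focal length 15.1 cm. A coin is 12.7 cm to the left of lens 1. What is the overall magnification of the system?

f₁ = −5.60 cm (diverging).
Lens 1: 1/d_i1 = 1/(-5.60) − 1/(12.7) = -0.2573, so d_i1 = -3.886 cm; m₁ = −d_i1/d_o1 = +0.3060.
d_o2 = 89.0 − (-3.886) = 92.89 cm.
Lens 2: 1/d_i2 = 1/(15.1) − 1/(92.89) = 0.05546, so d_i2 = 18.03 cm; m₂ = −d_i2/d_o2 = -0.1941.
m = m₁·m₂ = (+0.3060)(-0.1941) = -0.0594.

m = -0.0594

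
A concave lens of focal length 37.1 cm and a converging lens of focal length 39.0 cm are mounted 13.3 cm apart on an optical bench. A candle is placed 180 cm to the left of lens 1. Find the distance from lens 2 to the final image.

340 cm

Lens 1 is diverging, so f₁ = −37.1 cm.
Lens 1: 1/d_i1 = 1/f₁ − 1/d_o1 = 1/(-37.1) − 1/(180) = -0.03251, so d_i1 = -30.76 cm.
The intermediate image is 30.76 cm to the left of lens 1 (virtual), which is 13.3 − (-30.76) = 44.06 cm to the left of lens 2, so d_o2 = +44.06 cm.
Lens 2: 1/d_i2 = 1/f₂ − 1/d_o2 = 1/(39.0) − 1/(44.06) = 0.002945, so d_i2 = 340 cm.
The final image is real, 340 cm to the right of lens 2 (overall magnification ≈ -1.3).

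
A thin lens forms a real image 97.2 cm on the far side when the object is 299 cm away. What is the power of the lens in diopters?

P = +1.36 D

d_i = +97.2 cm.
1/f = 1/d_o + 1/d_i = 1/(299) + 1/(97.2) = 0.01363 cm⁻¹.
f = 73.35 cm = 0.7335 m, so P = 1/f = +1.36 D.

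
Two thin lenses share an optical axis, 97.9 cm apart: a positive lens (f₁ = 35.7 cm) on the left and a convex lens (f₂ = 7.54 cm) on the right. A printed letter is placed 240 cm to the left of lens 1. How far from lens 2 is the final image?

8.71 cm

Lens 1: 1/d_i1 = 1/f₁ − 1/d_o1 = 1/(35.7) − 1/(240) = 0.02384, so d_i1 = 41.94 cm.
The intermediate image is 41.94 cm to the right of lens 1, which is 97.9 − (41.94) = 55.96 cm to the left of lens 2, so d_o2 = +55.96 cm.
Lens 2: 1/d_i2 = 1/f₂ − 1/d_o2 = 1/(7.54) − 1/(55.96) = 0.1148, so d_i2 = 8.71 cm.
The final image is real, 8.71 cm to the right of lens 2 (overall magnification ≈ 0.027).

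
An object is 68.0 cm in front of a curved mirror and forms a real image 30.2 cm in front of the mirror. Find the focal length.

f = 20.9 cm (concave)

Real image ⇒ d_i = +30.2 cm.
1/f = 1/d_o + 1/d_i = 1/(68.0) + 1/(30.2) = 0.04782, so f = 20.9 cm.
Since f is positive, the curved mirror is concave.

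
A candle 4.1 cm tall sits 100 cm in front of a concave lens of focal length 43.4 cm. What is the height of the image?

1.24 cm

For a concave lens, f = -43.4 cm.
1/d_i = 1/f − 1/d_o = 1/(-43.40) − 1/(100) = -0.03304, so d_i = -30.26 cm.
m = −d_i/d_o = +0.3026.
|h_i| = |m|·h_o = 0.3026 × 4.1 = 1.24 cm. The image is virtual, upright and reduced, on the same side as the object.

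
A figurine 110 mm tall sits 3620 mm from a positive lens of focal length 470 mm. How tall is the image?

1/d_i = 1/f − 1/d_o = 1/(470.0) − 1/(3620) = 0.001851, so d_i = 540.1 mm.
m = −d_i/d_o = -0.1492.
|h_i| = |m|·h_o = 0.1492 × 110 = 16.4 mm. The image is real, inverted and reduced, on the far side of the lens.

16.4 mm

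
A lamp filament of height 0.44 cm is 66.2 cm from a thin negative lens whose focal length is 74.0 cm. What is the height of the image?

For a negative lens, f = -74.0 cm.
1/d_i = 1/f − 1/d_o = 1/(-74.00) − 1/(66.2) = -0.02862, so d_i = -34.94 cm.
m = −d_i/d_o = +0.5278.
|h_i| = |m|·h_o = 0.5278 × 0.44 = 0.232 cm. The image is virtual, upright and reduced, on the same side as the object.

0.232 cm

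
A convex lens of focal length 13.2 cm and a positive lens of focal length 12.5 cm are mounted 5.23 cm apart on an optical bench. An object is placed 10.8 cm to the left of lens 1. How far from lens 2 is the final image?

15.5 cm

Lens 1: 1/d_i1 = 1/f₁ − 1/d_o1 = 1/(13.2) − 1/(10.8) = -0.01684, so d_i1 = -59.40 cm.
The intermediate image is 59.40 cm to the left of lens 1 (virtual), which is 5.23 − (-59.40) = 64.63 cm to the left of lens 2, so d_o2 = +64.63 cm.
Lens 2: 1/d_i2 = 1/f₂ − 1/d_o2 = 1/(12.5) − 1/(64.63) = 0.06453, so d_i2 = 15.5 cm.
The final image is real, 15.5 cm to the right of lens 2 (overall magnification ≈ -1.3).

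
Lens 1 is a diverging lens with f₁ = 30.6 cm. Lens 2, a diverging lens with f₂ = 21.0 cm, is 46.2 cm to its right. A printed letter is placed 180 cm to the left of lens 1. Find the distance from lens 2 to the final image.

Lens 1 is diverging, so f₁ = −30.6 cm.
Lens 1: 1/d_i1 = 1/f₁ − 1/d_o1 = 1/(-30.6) − 1/(180) = -0.03824, so d_i1 = -26.15 cm.
The intermediate image is 26.15 cm to the left of lens 1 (virtual), which is 46.2 − (-26.15) = 72.35 cm to the left of lens 2, so d_o2 = +72.35 cm.
Lens 2 is diverging, so f₂ = −21.0 cm.
Lens 2: 1/d_i2 = 1/f₂ − 1/d_o2 = 1/(-21.0) − 1/(72.35) = -0.06144, so d_i2 = -16.3 cm.
The final image is virtual, 16.3 cm to the left of lens 2 (overall magnification ≈ 0.033).

16.3 cm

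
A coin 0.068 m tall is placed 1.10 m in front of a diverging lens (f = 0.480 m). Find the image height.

0.0207 m

For a diverging lens, f = -0.480 m.
1/d_i = 1/f − 1/d_o = 1/(-0.4800) − 1/(1.10) = -2.992, so d_i = -0.3342 m.
m = −d_i/d_o = +0.3038.
|h_i| = |m|·h_o = 0.3038 × 0.068 = 0.0207 m. The image is virtual, upright and reduced, on the same side as the object.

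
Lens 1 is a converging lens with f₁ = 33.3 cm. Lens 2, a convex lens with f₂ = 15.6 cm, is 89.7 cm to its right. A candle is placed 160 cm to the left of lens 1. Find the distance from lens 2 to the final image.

Lens 1: 1/d_i1 = 1/f₁ − 1/d_o1 = 1/(33.3) − 1/(160) = 0.02378, so d_i1 = 42.05 cm.
The intermediate image is 42.05 cm to the right of lens 1, which is 89.7 − (42.05) = 47.65 cm to the left of lens 2, so d_o2 = +47.65 cm.
Lens 2: 1/d_i2 = 1/f₂ − 1/d_o2 = 1/(15.6) − 1/(47.65) = 0.04312, so d_i2 = 23.2 cm.
The final image is real, 23.2 cm to the right of lens 2 (overall magnification ≈ 0.13).

23.2 cm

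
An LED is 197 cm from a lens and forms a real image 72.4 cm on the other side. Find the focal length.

Real image ⇒ d_i = +72.4 cm.
1/f = 1/d_o + 1/d_i = 1/(197) + 1/(72.4) = 0.01889, so f = 52.9 cm.
Since f is positive, the lens is converging.

f = 52.9 cm (converging)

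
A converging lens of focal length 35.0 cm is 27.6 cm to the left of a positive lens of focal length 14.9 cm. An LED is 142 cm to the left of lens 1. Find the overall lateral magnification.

Lens 1: 1/d_i1 = 1/(35.0) − 1/(142) = 0.02153, so d_i1 = 46.45 cm; m₁ = −d_i1/d_o1 = -0.3271.
d_o2 = 27.6 − (46.45) = -18.85 cm (virtual object).
Lens 2: 1/d_i2 = 1/(14.9) − 1/(-18.85) = 0.1202, so d_i2 = 8.322 cm; m₂ = −d_i2/d_o2 = +0.4415.
m = m₁·m₂ = (-0.3271)(+0.4415) = -0.144.

m = -0.144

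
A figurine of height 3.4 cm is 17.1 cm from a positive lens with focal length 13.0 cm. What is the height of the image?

10.8 cm

1/d_i = 1/f − 1/d_o = 1/(13.00) − 1/(17.1) = 0.01844, so d_i = 54.22 cm.
m = −d_i/d_o = -3.171.
|h_i| = |m|·h_o = 3.171 × 3.4 = 10.8 cm. The image is real, inverted and enlarged, on the far side of the lens.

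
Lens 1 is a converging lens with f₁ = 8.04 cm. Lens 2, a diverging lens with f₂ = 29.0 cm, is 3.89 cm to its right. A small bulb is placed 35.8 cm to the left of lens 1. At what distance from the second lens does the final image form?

8.34 cm

Lens 1: 1/d_i1 = 1/f₁ − 1/d_o1 = 1/(8.04) − 1/(35.8) = 0.09645, so d_i1 = 10.37 cm.
The intermediate image is 10.37 cm to the right of lens 1, which lies 6.480 cm to the right of lens 2 — a virtual object — so d_o2 = −6.480 cm.
Lens 2 is diverging, so f₂ = −29.0 cm.
Lens 2: 1/d_i2 = 1/f₂ − 1/d_o2 = 1/(-29.0) − 1/(-6.480) = 0.1198, so d_i2 = 8.34 cm.
The final image is real, 8.34 cm to the right of lens 2 (overall magnification ≈ -0.37).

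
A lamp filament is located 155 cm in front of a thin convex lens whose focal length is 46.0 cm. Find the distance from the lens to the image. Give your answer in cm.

65.4 cm

Lens equation: 1/s_i = 1/f − 1/s_o = 1/(46.00) − 1/(155) = 0.02174 − 0.006452 = 0.01529, so s_i = 65.4 cm.
The image is real, inverted and reduced, on the far side of the lens.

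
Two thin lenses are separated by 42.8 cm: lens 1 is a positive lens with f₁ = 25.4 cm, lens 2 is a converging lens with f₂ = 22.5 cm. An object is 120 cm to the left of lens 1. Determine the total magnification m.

m = -0.507

Lens 1: 1/d_i1 = 1/(25.4) − 1/(120) = 0.03104, so d_i1 = 32.22 cm; m₁ = −d_i1/d_o1 = -0.2685.
d_o2 = 42.8 − (32.22) = 10.58 cm.
Lens 2: 1/d_i2 = 1/(22.5) − 1/(10.58) = -0.05007, so d_i2 = -19.97 cm; m₂ = −d_i2/d_o2 = +1.888.
m = m₁·m₂ = (-0.2685)(+1.888) = -0.507.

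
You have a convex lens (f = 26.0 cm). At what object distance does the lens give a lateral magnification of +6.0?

m = −d_i/d_o ⇒ d_i = −m·d_o.
1/f = 1/d_o + 1/d_i = 1/d_o − 1/(m·d_o) = (1 − 1/m)/d_o, so d_o = f(1 − 1/m) = (26.00)(1 − 1/(+6.0)) = 21.7 cm.

21.7 cm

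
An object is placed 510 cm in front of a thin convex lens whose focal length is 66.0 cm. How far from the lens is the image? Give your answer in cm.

Lens equation: 1/v = 1/f − 1/u = 1/(66.00) − 1/(510) = 0.01515 − 0.001961 = 0.01319, so v = 75.8 cm.
The image is real, inverted and reduced, on the far side of the lens.

75.8 cm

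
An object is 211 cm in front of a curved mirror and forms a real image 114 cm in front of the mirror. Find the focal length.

f = 74.0 cm (concave)

Real image ⇒ d_i = +114 cm.
1/f = 1/d_o + 1/d_i = 1/(211) + 1/(114) = 0.01351, so f = 74.0 cm.
Since f is positive, the curved mirror is concave.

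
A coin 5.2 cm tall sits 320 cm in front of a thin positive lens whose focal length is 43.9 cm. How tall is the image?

0.827 cm

1/d_i = 1/f − 1/d_o = 1/(43.90) − 1/(320) = 0.01965, so d_i = 50.88 cm.
m = −d_i/d_o = -0.1590.
|h_i| = |m|·h_o = 0.1590 × 5.2 = 0.827 cm. The image is real, inverted and reduced, on the far side of the lens.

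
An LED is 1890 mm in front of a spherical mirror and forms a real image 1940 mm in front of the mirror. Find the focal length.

Real image ⇒ d_i = +1940 mm.
1/f = 1/d_o + 1/d_i = 1/(1890) + 1/(1940) = 0.001045, so f = 957 mm.
Since f is positive, the spherical mirror is concave.

f = 957 mm (concave)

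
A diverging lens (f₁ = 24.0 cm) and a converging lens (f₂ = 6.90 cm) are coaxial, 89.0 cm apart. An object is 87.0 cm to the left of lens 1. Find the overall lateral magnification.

m = -0.0148

f₁ = −24.0 cm (diverging).
Lens 1: 1/d_i1 = 1/(-24.0) − 1/(87.0) = -0.05316, so d_i1 = -18.81 cm; m₁ = −d_i1/d_o1 = +0.2162.
d_o2 = 89.0 − (-18.81) = 107.8 cm.
Lens 2: 1/d_i2 = 1/(6.90) − 1/(107.8) = 0.1357, so d_i2 = 7.372 cm; m₂ = −d_i2/d_o2 = -0.06838.
m = m₁·m₂ = (+0.2162)(-0.06838) = -0.0148.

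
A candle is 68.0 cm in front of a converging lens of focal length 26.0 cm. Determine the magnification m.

m = -0.619

1/d_i = 1/f − 1/d_o = 1/(26.00) − 1/(68.0) = 0.02376, so d_i = 42.10 cm.
m = −d_i/d_o = −(42.10)/(68.0) = -0.619.
The image is real, inverted and reduced, on the far side of the lens.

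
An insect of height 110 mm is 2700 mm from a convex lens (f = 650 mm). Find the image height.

1/d_i = 1/f − 1/d_o = 1/(650.0) − 1/(2700) = 0.001168, so d_i = 856.1 mm.
m = −d_i/d_o = -0.3171.
|h_i| = |m|·h_o = 0.3171 × 110 = 34.9 mm. The image is real, inverted and reduced, on the far side of the lens.

34.9 mm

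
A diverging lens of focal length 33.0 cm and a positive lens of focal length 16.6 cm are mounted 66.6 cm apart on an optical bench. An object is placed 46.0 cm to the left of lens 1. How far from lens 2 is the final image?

20.6 cm

Lens 1 is diverging, so f₁ = −33.0 cm.
Lens 1: 1/d_i1 = 1/f₁ − 1/d_o1 = 1/(-33.0) − 1/(46.0) = -0.05204, so d_i1 = -19.22 cm.
The intermediate image is 19.22 cm to the left of lens 1 (virtual), which is 66.6 − (-19.22) = 85.82 cm to the left of lens 2, so d_o2 = +85.82 cm.
Lens 2: 1/d_i2 = 1/f₂ − 1/d_o2 = 1/(16.6) − 1/(85.82) = 0.04859, so d_i2 = 20.6 cm.
The final image is real, 20.6 cm to the right of lens 2 (overall magnification ≈ -0.10).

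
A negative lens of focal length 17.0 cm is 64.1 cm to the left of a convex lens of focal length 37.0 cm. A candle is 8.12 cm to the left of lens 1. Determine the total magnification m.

m = -0.768

f₁ = −17.0 cm (diverging).
Lens 1: 1/d_i1 = 1/(-17.0) − 1/(8.12) = -0.1820, so d_i1 = -5.495 cm; m₁ = −d_i1/d_o1 = +0.6767.
d_o2 = 64.1 − (-5.495) = 69.59 cm.
Lens 2: 1/d_i2 = 1/(37.0) − 1/(69.59) = 0.01266, so d_i2 = 79.01 cm; m₂ = −d_i2/d_o2 = -1.135.
m = m₁·m₂ = (+0.6767)(-1.135) = -0.768.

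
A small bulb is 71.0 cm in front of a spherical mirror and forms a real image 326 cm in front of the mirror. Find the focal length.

f = 58.3 cm (concave)

Real image ⇒ d_i = +326 cm.
1/f = 1/d_o + 1/d_i = 1/(71.0) + 1/(326) = 0.01715, so f = 58.3 cm.
Since f is positive, the spherical mirror is concave.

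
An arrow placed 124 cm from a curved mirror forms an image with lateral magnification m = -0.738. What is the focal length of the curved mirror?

f = 52.7 cm (concave)

m = −d_i/d_o ⇒ d_i = −m·d_o = −(-0.738)·(124) = 91.51 cm.
1/f = 1/d_o + 1/d_i = 1/(124) + 1/(91.51) = 0.01899, so f = 52.7 cm.
Since f is positive, the curved mirror is concave.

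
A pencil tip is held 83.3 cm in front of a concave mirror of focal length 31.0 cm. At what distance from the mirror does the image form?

Mirror equation: 1/s_i = 1/f − 1/s_o = 1/(31.00) − 1/(83.3) = 0.03226 − 0.01200 = 0.02025, so s_i = 49.4 cm.
The image is real, inverted and reduced, in front of the mirror.

49.4 cm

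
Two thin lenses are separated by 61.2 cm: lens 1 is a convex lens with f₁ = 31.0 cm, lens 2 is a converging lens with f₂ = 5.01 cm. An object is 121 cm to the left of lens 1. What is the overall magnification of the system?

m = +0.119

Lens 1: 1/d_i1 = 1/(31.0) − 1/(121) = 0.02399, so d_i1 = 41.68 cm; m₁ = −d_i1/d_o1 = -0.3445.
d_o2 = 61.2 − (41.68) = 19.52 cm.
Lens 2: 1/d_i2 = 1/(5.01) − 1/(19.52) = 0.1484, so d_i2 = 6.740 cm; m₂ = −d_i2/d_o2 = -0.3453.
m = m₁·m₂ = (-0.3445)(-0.3453) = +0.119.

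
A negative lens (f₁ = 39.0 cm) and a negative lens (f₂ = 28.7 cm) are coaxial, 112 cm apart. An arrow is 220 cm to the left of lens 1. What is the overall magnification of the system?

f₁ = −39.0 cm (diverging).
Lens 1: 1/d_i1 = 1/(-39.0) − 1/(220) = -0.03019, so d_i1 = -33.13 cm; m₁ = −d_i1/d_o1 = +0.1506.
d_o2 = 112 − (-33.13) = 145.1 cm.
f₂ = −28.7 cm (diverging).
Lens 2: 1/d_i2 = 1/(-28.7) − 1/(145.1) = -0.04174, so d_i2 = -23.96 cm; m₂ = −d_i2/d_o2 = +0.1651.
m = m₁·m₂ = (+0.1506)(+0.1651) = +0.0249.

m = +0.0249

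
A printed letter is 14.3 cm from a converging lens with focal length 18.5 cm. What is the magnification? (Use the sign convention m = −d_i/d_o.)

m = +4.40

1/d_i = 1/f − 1/d_o = 1/(18.50) − 1/(14.3) = -0.01588, so d_i = -62.99 cm.
m = −d_i/d_o = −(-62.99)/(14.3) = +4.40.
The image is virtual, upright and enlarged, on the same side as the object.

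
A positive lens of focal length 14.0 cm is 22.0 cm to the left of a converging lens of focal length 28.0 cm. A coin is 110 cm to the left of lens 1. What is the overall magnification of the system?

m = -0.185

Lens 1: 1/d_i1 = 1/(14.0) − 1/(110) = 0.06234, so d_i1 = 16.04 cm; m₁ = −d_i1/d_o1 = -0.1458.
d_o2 = 22.0 − (16.04) = 5.960 cm.
Lens 2: 1/d_i2 = 1/(28.0) − 1/(5.960) = -0.1321, so d_i2 = -7.572 cm; m₂ = −d_i2/d_o2 = +1.270.
m = m₁·m₂ = (-0.1458)(+1.270) = -0.185.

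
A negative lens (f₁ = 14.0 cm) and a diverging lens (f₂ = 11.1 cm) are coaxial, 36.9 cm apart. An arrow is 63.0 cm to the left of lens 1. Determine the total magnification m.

f₁ = −14.0 cm (diverging).
Lens 1: 1/d_i1 = 1/(-14.0) − 1/(63.0) = -0.08730, so d_i1 = -11.45 cm; m₁ = −d_i1/d_o1 = +0.1817.
d_o2 = 36.9 − (-11.45) = 48.35 cm.
f₂ = −11.1 cm (diverging).
Lens 2: 1/d_i2 = 1/(-11.1) − 1/(48.35) = -0.1108, so d_i2 = -9.028 cm; m₂ = −d_i2/d_o2 = +0.1867.
m = m₁·m₂ = (+0.1817)(+0.1867) = +0.0339.

m = +0.0339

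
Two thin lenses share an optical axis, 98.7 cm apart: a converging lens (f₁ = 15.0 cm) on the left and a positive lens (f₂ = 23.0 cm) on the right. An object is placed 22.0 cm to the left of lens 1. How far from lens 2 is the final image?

41.5 cm

Lens 1: 1/d_i1 = 1/f₁ − 1/d_o1 = 1/(15.0) − 1/(22.0) = 0.02121, so d_i1 = 47.14 cm.
The intermediate image is 47.14 cm to the right of lens 1, which is 98.7 − (47.14) = 51.56 cm to the left of lens 2, so d_o2 = +51.56 cm.
Lens 2: 1/d_i2 = 1/f₂ − 1/d_o2 = 1/(23.0) − 1/(51.56) = 0.02408, so d_i2 = 41.5 cm.
The final image is real, 41.5 cm to the right of lens 2 (overall magnification ≈ 1.7).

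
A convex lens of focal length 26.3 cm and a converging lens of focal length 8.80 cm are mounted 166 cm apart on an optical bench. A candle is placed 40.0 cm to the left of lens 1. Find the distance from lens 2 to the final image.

Lens 1: 1/d_i1 = 1/f₁ − 1/d_o1 = 1/(26.3) − 1/(40.0) = 0.01302, so d_i1 = 76.79 cm.
The intermediate image is 76.79 cm to the right of lens 1, which is 166 − (76.79) = 89.21 cm to the left of lens 2, so d_o2 = +89.21 cm.
Lens 2: 1/d_i2 = 1/f₂ − 1/d_o2 = 1/(8.80) − 1/(89.21) = 0.1024, so d_i2 = 9.76 cm.
The final image is real, 9.76 cm to the right of lens 2 (overall magnification ≈ 0.21).

9.76 cm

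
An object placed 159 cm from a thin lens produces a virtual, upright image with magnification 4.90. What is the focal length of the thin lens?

m = −d_i/d_o ⇒ d_i = −m·d_o = −(+4.90)·(159) = -779.1 cm.
1/f = 1/d_o + 1/d_i = 1/(159) + 1/(-779.1) = 0.005006, so f = 200 cm.
Since f is positive, the thin lens is converging.

f = 200 cm (converging)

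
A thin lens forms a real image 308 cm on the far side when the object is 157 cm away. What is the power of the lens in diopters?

d_i = +308 cm.
1/f = 1/d_o + 1/d_i = 1/(157) + 1/(308) = 0.009616 cm⁻¹.
f = 104.0 cm = 1.040 m, so P = 1/f = +0.962 D.

P = +0.962 D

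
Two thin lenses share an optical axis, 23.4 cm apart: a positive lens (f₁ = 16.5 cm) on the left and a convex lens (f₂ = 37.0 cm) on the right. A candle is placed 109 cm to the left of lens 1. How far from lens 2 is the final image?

Lens 1: 1/d_i1 = 1/f₁ − 1/d_o1 = 1/(16.5) − 1/(109) = 0.05143, so d_i1 = 19.44 cm.
The intermediate image is 19.44 cm to the right of lens 1, which is 23.4 − (19.44) = 3.960 cm to the left of lens 2, so d_o2 = +3.960 cm.
Lens 2: 1/d_i2 = 1/f₂ − 1/d_o2 = 1/(37.0) − 1/(3.960) = -0.2255, so d_i2 = -4.43 cm.
The final image is virtual, 4.43 cm to the left of lens 2 (overall magnification ≈ -0.20).

4.43 cm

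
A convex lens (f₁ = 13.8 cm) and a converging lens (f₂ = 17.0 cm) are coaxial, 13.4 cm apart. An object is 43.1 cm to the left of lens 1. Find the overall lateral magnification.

m = -0.335

Lens 1: 1/d_i1 = 1/(13.8) − 1/(43.1) = 0.04926, so d_i1 = 20.30 cm; m₁ = −d_i1/d_o1 = -0.4710.
d_o2 = 13.4 − (20.30) = -6.900 cm (virtual object).
Lens 2: 1/d_i2 = 1/(17.0) − 1/(-6.900) = 0.2038, so d_i2 = 4.908 cm; m₂ = −d_i2/d_o2 = +0.7113.
m = m₁·m₂ = (-0.4710)(+0.7113) = -0.335.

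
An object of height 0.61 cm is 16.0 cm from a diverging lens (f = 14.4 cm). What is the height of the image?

For a diverging lens, f = -14.4 cm.
1/d_i = 1/f − 1/d_o = 1/(-14.40) − 1/(16.0) = -0.1319, so d_i = -7.579 cm.
m = −d_i/d_o = +0.4737.
|h_i| = |m|·h_o = 0.4737 × 0.61 = 0.289 cm. The image is virtual, upright and reduced, on the same side as the object.

0.289 cm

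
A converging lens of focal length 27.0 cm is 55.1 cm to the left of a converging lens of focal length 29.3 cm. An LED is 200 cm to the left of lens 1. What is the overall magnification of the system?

m = -0.845

Lens 1: 1/d_i1 = 1/(27.0) − 1/(200) = 0.03204, so d_i1 = 31.21 cm; m₁ = −d_i1/d_o1 = -0.1560.
d_o2 = 55.1 − (31.21) = 23.89 cm.
Lens 2: 1/d_i2 = 1/(29.3) − 1/(23.89) = -0.007729, so d_i2 = -129.4 cm; m₂ = −d_i2/d_o2 = +5.416.
m = m₁·m₂ = (-0.1560)(+5.416) = -0.845.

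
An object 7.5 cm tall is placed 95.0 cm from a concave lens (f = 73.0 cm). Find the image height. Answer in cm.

3.26 cm

For a concave lens, f = -73.0 cm.
1/d_i = 1/f − 1/d_o = 1/(-73.00) − 1/(95.0) = -0.02422, so d_i = -41.28 cm.
m = −d_i/d_o = +0.4345.
|h_i| = |m|·h_o = 0.4345 × 7.5 = 3.26 cm. The image is virtual, upright and reduced, on the same side as the object.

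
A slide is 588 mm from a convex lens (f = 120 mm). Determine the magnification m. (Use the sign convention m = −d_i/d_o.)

m = -0.256

1/d_i = 1/f − 1/d_o = 1/(120.0) − 1/(588) = 0.006633, so d_i = 150.8 mm.
m = −d_i/d_o = −(150.8)/(588) = -0.256.
The image is real, inverted and reduced, on the far side of the lens.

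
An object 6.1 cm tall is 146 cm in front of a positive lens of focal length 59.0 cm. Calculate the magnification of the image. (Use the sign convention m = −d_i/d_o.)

m = -0.678

1/d_i = 1/f − 1/d_o = 1/(59.00) − 1/(146) = 0.01010, so d_i = 99.01 cm.
m = −d_i/d_o = −(99.01)/(146) = -0.678.
The image is real, inverted and reduced, on the far side of the lens.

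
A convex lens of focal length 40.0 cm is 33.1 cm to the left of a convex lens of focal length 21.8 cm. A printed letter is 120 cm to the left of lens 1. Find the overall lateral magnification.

Lens 1: 1/d_i1 = 1/(40.0) − 1/(120) = 0.01667, so d_i1 = 60.00 cm; m₁ = −d_i1/d_o1 = -0.5000.
d_o2 = 33.1 − (60.00) = -26.90 cm (virtual object).
Lens 2: 1/d_i2 = 1/(21.8) − 1/(-26.90) = 0.08305, so d_i2 = 12.04 cm; m₂ = −d_i2/d_o2 = +0.4476.
m = m₁·m₂ = (-0.5000)(+0.4476) = -0.224.

m = -0.224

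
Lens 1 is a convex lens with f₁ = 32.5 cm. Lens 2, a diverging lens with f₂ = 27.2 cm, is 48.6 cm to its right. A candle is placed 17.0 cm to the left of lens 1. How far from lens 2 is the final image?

20.6 cm

Lens 1: 1/d_i1 = 1/f₁ − 1/d_o1 = 1/(32.5) − 1/(17.0) = -0.02805, so d_i1 = -35.65 cm.
The intermediate image is 35.65 cm to the left of lens 1 (virtual), which is 48.6 − (-35.65) = 84.25 cm to the left of lens 2, so d_o2 = +84.25 cm.
Lens 2 is diverging, so f₂ = −27.2 cm.
Lens 2: 1/d_i2 = 1/f₂ − 1/d_o2 = 1/(-27.2) − 1/(84.25) = -0.04863, so d_i2 = -20.6 cm.
The final image is virtual, 20.6 cm to the left of lens 2 (overall magnification ≈ 0.51).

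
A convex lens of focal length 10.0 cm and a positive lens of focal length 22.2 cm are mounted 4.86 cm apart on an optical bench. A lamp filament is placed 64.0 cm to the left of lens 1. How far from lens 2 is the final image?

Lens 1: 1/d_i1 = 1/f₁ − 1/d_o1 = 1/(10.0) − 1/(64.0) = 0.08438, so d_i1 = 11.85 cm.
The intermediate image is 11.85 cm to the right of lens 1, which lies 6.990 cm to the right of lens 2 — a virtual object — so d_o2 = −6.990 cm.
Lens 2: 1/d_i2 = 1/f₂ − 1/d_o2 = 1/(22.2) − 1/(-6.990) = 0.1881, so d_i2 = 5.32 cm.
The final image is real, 5.32 cm to the right of lens 2 (overall magnification ≈ -0.14).

5.32 cm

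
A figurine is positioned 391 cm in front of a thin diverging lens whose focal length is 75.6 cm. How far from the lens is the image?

For a diverging lens, f = -75.6 cm.
Thin-lens equation: 1/s_i = 1/f − 1/s_o = 1/(-75.60) − 1/(391) = -0.01323 − 0.002558 = -0.01579, so s_i = -63.4 cm.
The image is virtual, upright and reduced, on the same side as the object.

63.4 cm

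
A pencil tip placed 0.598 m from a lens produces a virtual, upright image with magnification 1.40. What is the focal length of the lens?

f = 2.09 m (converging)

m = −d_i/d_o ⇒ d_i = −m·d_o = −(+1.40)·(0.598) = -0.8372 m.
1/f = 1/d_o + 1/d_i = 1/(0.598) + 1/(-0.8372) = 0.4778, so f = 2.09 m.
Since f is positive, the lens is converging.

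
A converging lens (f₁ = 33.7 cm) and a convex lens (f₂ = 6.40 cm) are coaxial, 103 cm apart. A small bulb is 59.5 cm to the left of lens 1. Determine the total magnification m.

Lens 1: 1/d_i1 = 1/(33.7) − 1/(59.5) = 0.01287, so d_i1 = 77.72 cm; m₁ = −d_i1/d_o1 = -1.306.
d_o2 = 103 − (77.72) = 25.28 cm.
Lens 2: 1/d_i2 = 1/(6.40) − 1/(25.28) = 0.1167, so d_i2 = 8.569 cm; m₂ = −d_i2/d_o2 = -0.3390.
m = m₁·m₂ = (-1.306)(-0.3390) = +0.443.

m = +0.443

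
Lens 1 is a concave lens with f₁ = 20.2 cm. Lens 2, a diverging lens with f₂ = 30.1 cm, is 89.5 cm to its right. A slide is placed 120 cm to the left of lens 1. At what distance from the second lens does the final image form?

Lens 1 is diverging, so f₁ = −20.2 cm.
Lens 1: 1/d_i1 = 1/f₁ − 1/d_o1 = 1/(-20.2) − 1/(120) = -0.05784, so d_i1 = -17.29 cm.
The intermediate image is 17.29 cm to the left of lens 1 (virtual), which is 89.5 − (-17.29) = 106.8 cm to the left of lens 2, so d_o2 = +106.8 cm.
Lens 2 is diverging, so f₂ = −30.1 cm.
Lens 2: 1/d_i2 = 1/f₂ − 1/d_o2 = 1/(-30.1) − 1/(106.8) = -0.04259, so d_i2 = -23.5 cm.
The final image is virtual, 23.5 cm to the left of lens 2 (overall magnification ≈ 0.032).

23.5 cm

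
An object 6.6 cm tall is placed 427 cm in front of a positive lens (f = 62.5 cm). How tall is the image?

1.13 cm

1/d_i = 1/f − 1/d_o = 1/(62.50) − 1/(427) = 0.01366, so d_i = 73.22 cm.
m = −d_i/d_o = -0.1715.
|h_i| = |m|·h_o = 0.1715 × 6.6 = 1.13 cm. The image is real, inverted and reduced, on the far side of the lens.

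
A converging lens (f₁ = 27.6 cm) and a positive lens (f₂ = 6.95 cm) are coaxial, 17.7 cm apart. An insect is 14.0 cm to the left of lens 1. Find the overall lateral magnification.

Lens 1: 1/d_i1 = 1/(27.6) − 1/(14.0) = -0.03520, so d_i1 = -28.41 cm; m₁ = −d_i1/d_o1 = +2.029.
d_o2 = 17.7 − (-28.41) = 46.11 cm.
Lens 2: 1/d_i2 = 1/(6.95) − 1/(46.11) = 0.1222, so d_i2 = 8.183 cm; m₂ = −d_i2/d_o2 = -0.1775.
m = m₁·m₂ = (+2.029)(-0.1775) = -0.360.

m = -0.360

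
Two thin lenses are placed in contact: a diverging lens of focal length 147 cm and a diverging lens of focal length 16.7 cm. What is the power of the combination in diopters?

P = -6.67 D

P₁ = 1/f₁ = 1/(-1.47 m) = -0.6803 D; P₂ = 1/f₂ = 1/(-0.167 m) = -5.988 D.
For thin lenses in contact, P = P₁ + P₂ = (-0.6803) + (-5.988) = -6.67 D.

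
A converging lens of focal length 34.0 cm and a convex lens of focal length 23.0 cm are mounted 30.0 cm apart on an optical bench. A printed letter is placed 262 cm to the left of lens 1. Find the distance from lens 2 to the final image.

Lens 1: 1/d_i1 = 1/f₁ − 1/d_o1 = 1/(34.0) − 1/(262) = 0.02559, so d_i1 = 39.07 cm.
The intermediate image is 39.07 cm to the right of lens 1, which lies 9.070 cm to the right of lens 2 — a virtual object — so d_o2 = −9.070 cm.
Lens 2: 1/d_i2 = 1/f₂ − 1/d_o2 = 1/(23.0) − 1/(-9.070) = 0.1537, so d_i2 = 6.50 cm.
The final image is real, 6.50 cm to the right of lens 2 (overall magnification ≈ -0.11).

6.50 cm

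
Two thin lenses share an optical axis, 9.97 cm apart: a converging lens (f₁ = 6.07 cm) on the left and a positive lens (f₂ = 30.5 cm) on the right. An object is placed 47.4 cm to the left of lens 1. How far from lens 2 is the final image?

Lens 1: 1/d_i1 = 1/f₁ − 1/d_o1 = 1/(6.07) − 1/(47.4) = 0.1436, so d_i1 = 6.961 cm.
The intermediate image is 6.961 cm to the right of lens 1, which is 9.97 − (6.961) = 3.009 cm to the left of lens 2, so d_o2 = +3.009 cm.
Lens 2: 1/d_i2 = 1/f₂ − 1/d_o2 = 1/(30.5) − 1/(3.009) = -0.2995, so d_i2 = -3.34 cm.
The final image is virtual, 3.34 cm to the left of lens 2 (overall magnification ≈ -0.16).

3.34 cm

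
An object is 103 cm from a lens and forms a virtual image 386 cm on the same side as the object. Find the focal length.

f = 140 cm (converging)

Virtual image ⇒ d_i = −386 cm.
1/f = 1/d_o + 1/d_i = 1/(103) + 1/(-386) = 0.007118, so f = 140 cm.
Since f is positive, the lens is converging.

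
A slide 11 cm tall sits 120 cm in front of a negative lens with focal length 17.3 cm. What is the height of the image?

1.39 cm

For a negative lens, f = -17.3 cm.
1/d_i = 1/f − 1/d_o = 1/(-17.30) − 1/(120) = -0.06614, so d_i = -15.12 cm.
m = −d_i/d_o = +0.1260.
|h_i| = |m|·h_o = 0.1260 × 11 = 1.39 cm. The image is virtual, upright and reduced, on the same side as the object.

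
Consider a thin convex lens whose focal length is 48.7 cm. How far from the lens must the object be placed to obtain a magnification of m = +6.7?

m = −d_i/d_o ⇒ d_i = −m·d_o.
1/f = 1/d_o + 1/d_i = 1/d_o − 1/(m·d_o) = (1 − 1/m)/d_o, so d_o = f(1 − 1/m) = (48.70)(1 − 1/(+6.7)) = 41.4 cm.

41.4 cm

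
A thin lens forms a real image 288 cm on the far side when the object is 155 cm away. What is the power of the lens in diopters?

d_i = +288 cm.
1/f = 1/d_o + 1/d_i = 1/(155) + 1/(288) = 0.009924 cm⁻¹.
f = 100.8 cm = 1.008 m, so P = 1/f = +0.992 D.

P = +0.992 D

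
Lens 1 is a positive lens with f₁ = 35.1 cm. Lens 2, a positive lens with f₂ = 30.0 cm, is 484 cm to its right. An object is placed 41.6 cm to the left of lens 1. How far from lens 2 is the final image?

Lens 1: 1/d_i1 = 1/f₁ − 1/d_o1 = 1/(35.1) − 1/(41.6) = 0.004452, so d_i1 = 224.6 cm.
The intermediate image is 224.6 cm to the right of lens 1, which is 484 − (224.6) = 259.4 cm to the left of lens 2, so d_o2 = +259.4 cm.
Lens 2: 1/d_i2 = 1/f₂ − 1/d_o2 = 1/(30.0) − 1/(259.4) = 0.02948, so d_i2 = 33.9 cm.
The final image is real, 33.9 cm to the right of lens 2 (overall magnification ≈ 0.71).

33.9 cm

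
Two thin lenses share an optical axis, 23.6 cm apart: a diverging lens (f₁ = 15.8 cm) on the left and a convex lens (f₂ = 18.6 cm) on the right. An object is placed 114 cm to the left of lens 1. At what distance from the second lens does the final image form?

36.9 cm

Lens 1 is diverging, so f₁ = −15.8 cm.
Lens 1: 1/d_i1 = 1/f₁ − 1/d_o1 = 1/(-15.8) − 1/(114) = -0.07206, so d_i1 = -13.88 cm.
The intermediate image is 13.88 cm to the left of lens 1 (virtual), which is 23.6 − (-13.88) = 37.48 cm to the left of lens 2, so d_o2 = +37.48 cm.
Lens 2: 1/d_i2 = 1/f₂ − 1/d_o2 = 1/(18.6) − 1/(37.48) = 0.02708, so d_i2 = 36.9 cm.
The final image is real, 36.9 cm to the right of lens 2 (overall magnification ≈ -0.12).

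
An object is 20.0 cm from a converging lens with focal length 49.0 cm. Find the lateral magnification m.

1/d_i = 1/f − 1/d_o = 1/(49.00) − 1/(20.0) = -0.02959, so d_i = -33.79 cm.
m = −d_i/d_o = −(-33.79)/(20.0) = +1.69.
The image is virtual, upright and enlarged, on the same side as the object.

m = +1.69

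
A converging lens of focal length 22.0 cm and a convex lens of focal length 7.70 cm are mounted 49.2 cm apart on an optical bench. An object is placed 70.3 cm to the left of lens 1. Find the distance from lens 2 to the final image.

Lens 1: 1/d_i1 = 1/f₁ − 1/d_o1 = 1/(22.0) − 1/(70.3) = 0.03123, so d_i1 = 32.02 cm.
The intermediate image is 32.02 cm to the right of lens 1, which is 49.2 − (32.02) = 17.18 cm to the left of lens 2, so d_o2 = +17.18 cm.
Lens 2: 1/d_i2 = 1/f₂ − 1/d_o2 = 1/(7.70) − 1/(17.18) = 0.07166, so d_i2 = 14.0 cm.
The final image is real, 14.0 cm to the right of lens 2 (overall magnification ≈ 0.37).

14.0 cm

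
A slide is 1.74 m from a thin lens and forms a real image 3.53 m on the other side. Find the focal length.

Real image ⇒ d_i = +3.53 m.
1/f = 1/d_o + 1/d_i = 1/(1.74) + 1/(3.53) = 0.8580, so f = 1.17 m.
Since f is positive, the thin lens is converging.

f = 1.17 m (converging)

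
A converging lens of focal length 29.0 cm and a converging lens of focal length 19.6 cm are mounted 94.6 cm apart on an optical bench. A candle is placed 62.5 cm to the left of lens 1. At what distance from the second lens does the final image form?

Lens 1: 1/d_i1 = 1/f₁ − 1/d_o1 = 1/(29.0) − 1/(62.5) = 0.01848, so d_i1 = 54.10 cm.
The intermediate image is 54.10 cm to the right of lens 1, which is 94.6 − (54.10) = 40.50 cm to the left of lens 2, so d_o2 = +40.50 cm.
Lens 2: 1/d_i2 = 1/f₂ − 1/d_o2 = 1/(19.6) − 1/(40.50) = 0.02633, so d_i2 = 38.0 cm.
The final image is real, 38.0 cm to the right of lens 2 (overall magnification ≈ 0.81).

38.0 cm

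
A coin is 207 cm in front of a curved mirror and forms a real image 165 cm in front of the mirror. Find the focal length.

Real image ⇒ d_i = +165 cm.
1/f = 1/d_o + 1/d_i = 1/(207) + 1/(165) = 0.01089, so f = 91.8 cm.
Since f is positive, the curved mirror is concave.

f = 91.8 cm (concave)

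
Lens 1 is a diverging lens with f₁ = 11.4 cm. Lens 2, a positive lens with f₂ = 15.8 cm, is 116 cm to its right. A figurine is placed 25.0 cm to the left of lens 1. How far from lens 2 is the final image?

Lens 1 is diverging, so f₁ = −11.4 cm.
Lens 1: 1/d_i1 = 1/f₁ − 1/d_o1 = 1/(-11.4) − 1/(25.0) = -0.1277, so d_i1 = -7.830 cm.
The intermediate image is 7.830 cm to the left of lens 1 (virtual), which is 116 − (-7.830) = 123.8 cm to the left of lens 2, so d_o2 = +123.8 cm.
Lens 2: 1/d_i2 = 1/f₂ − 1/d_o2 = 1/(15.8) − 1/(123.8) = 0.05521, so d_i2 = 18.1 cm.
The final image is real, 18.1 cm to the right of lens 2 (overall magnification ≈ -0.046).

18.1 cm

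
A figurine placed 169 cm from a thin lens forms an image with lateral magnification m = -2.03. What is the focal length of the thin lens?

f = 113 cm (converging)

m = −d_i/d_o ⇒ d_i = −m·d_o = −(-2.03)·(169) = 343.1 cm.
1/f = 1/d_o + 1/d_i = 1/(169) + 1/(343.1) = 0.008832, so f = 113 cm.
Since f is positive, the thin lens is converging.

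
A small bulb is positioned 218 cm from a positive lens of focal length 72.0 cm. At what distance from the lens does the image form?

108 cm

Lens equation: 1/v = 1/f − 1/u = 1/(72.00) − 1/(218) = 0.01389 − 0.004587 = 0.009302, so v = 108 cm.
The image is real, inverted and reduced, on the far side of the lens.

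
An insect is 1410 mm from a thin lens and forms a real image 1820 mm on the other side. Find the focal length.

Real image ⇒ d_i = +1820 mm.
1/f = 1/d_o + 1/d_i = 1/(1410) + 1/(1820) = 0.001259, so f = 794 mm.
Since f is positive, the thin lens is converging.

f = 794 mm (converging)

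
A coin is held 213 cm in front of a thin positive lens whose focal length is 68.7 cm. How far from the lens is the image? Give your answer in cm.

Thin-lens equation: 1/q = 1/f − 1/p = 1/(68.70) − 1/(213) = 0.01456 − 0.004695 = 0.009861, so q = 101 cm.
The image is real, inverted and reduced, on the far side of the lens.

101 cm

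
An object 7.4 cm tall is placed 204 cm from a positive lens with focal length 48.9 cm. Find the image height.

2.33 cm

1/d_i = 1/f − 1/d_o = 1/(48.90) − 1/(204) = 0.01555, so d_i = 64.32 cm.
m = −d_i/d_o = -0.3153.
|h_i| = |m|·h_o = 0.3153 × 7.4 = 2.33 cm. The image is real, inverted and reduced, on the far side of the lens.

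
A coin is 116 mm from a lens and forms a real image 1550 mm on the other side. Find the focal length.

f = 108 mm (converging)

Real image ⇒ d_i = +1550 mm.
1/f = 1/d_o + 1/d_i = 1/(116) + 1/(1550) = 0.009266, so f = 108 mm.
Since f is positive, the lens is converging.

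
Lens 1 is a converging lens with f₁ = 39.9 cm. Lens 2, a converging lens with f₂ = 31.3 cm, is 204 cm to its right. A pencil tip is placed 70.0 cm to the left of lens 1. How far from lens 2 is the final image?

43.6 cm

Lens 1: 1/d_i1 = 1/f₁ − 1/d_o1 = 1/(39.9) − 1/(70.0) = 0.01078, so d_i1 = 92.79 cm.
The intermediate image is 92.79 cm to the right of lens 1, which is 204 − (92.79) = 111.2 cm to the left of lens 2, so d_o2 = +111.2 cm.
Lens 2: 1/d_i2 = 1/f₂ − 1/d_o2 = 1/(31.3) − 1/(111.2) = 0.02296, so d_i2 = 43.6 cm.
The final image is real, 43.6 cm to the right of lens 2 (overall magnification ≈ 0.52).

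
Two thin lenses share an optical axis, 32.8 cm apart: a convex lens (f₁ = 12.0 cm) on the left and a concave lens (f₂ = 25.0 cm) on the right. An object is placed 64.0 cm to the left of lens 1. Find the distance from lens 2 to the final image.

10.5 cm

Lens 1: 1/d_i1 = 1/f₁ − 1/d_o1 = 1/(12.0) − 1/(64.0) = 0.06771, so d_i1 = 14.77 cm.
The intermediate image is 14.77 cm to the right of lens 1, which is 32.8 − (14.77) = 18.03 cm to the left of lens 2, so d_o2 = +18.03 cm.
Lens 2 is diverging, so f₂ = −25.0 cm.
Lens 2: 1/d_i2 = 1/f₂ − 1/d_o2 = 1/(-25.0) − 1/(18.03) = -0.09546, so d_i2 = -10.5 cm.
The final image is virtual, 10.5 cm to the left of lens 2 (overall magnification ≈ -0.13).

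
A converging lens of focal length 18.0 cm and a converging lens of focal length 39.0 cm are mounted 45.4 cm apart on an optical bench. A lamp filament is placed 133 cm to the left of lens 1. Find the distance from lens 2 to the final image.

Lens 1: 1/d_i1 = 1/f₁ − 1/d_o1 = 1/(18.0) − 1/(133) = 0.04804, so d_i1 = 20.82 cm.
The intermediate image is 20.82 cm to the right of lens 1, which is 45.4 − (20.82) = 24.58 cm to the left of lens 2, so d_o2 = +24.58 cm.
Lens 2: 1/d_i2 = 1/f₂ − 1/d_o2 = 1/(39.0) − 1/(24.58) = -0.01504, so d_i2 = -66.5 cm.
The final image is virtual, 66.5 cm to the left of lens 2 (overall magnification ≈ -0.42).

66.5 cm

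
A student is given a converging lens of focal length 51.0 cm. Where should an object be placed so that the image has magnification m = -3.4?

66.0 cm

m = −d_i/d_o ⇒ d_i = −m·d_o.
1/f = 1/d_o + 1/d_i = 1/d_o − 1/(m·d_o) = (1 − 1/m)/d_o, so d_o = f(1 − 1/m) = (51.00)(1 − 1/(-3.4)) = 66.0 cm.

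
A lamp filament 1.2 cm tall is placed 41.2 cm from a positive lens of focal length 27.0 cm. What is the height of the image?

1/d_i = 1/f − 1/d_o = 1/(27.00) − 1/(41.2) = 0.01277, so d_i = 78.34 cm.
m = −d_i/d_o = -1.901.
|h_i| = |m|·h_o = 1.901 × 1.2 = 2.28 cm. The image is real, inverted and enlarged, on the far side of the lens.

2.28 cm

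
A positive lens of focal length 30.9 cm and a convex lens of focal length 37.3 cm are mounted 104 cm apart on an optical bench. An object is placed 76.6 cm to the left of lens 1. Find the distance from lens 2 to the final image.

Lens 1: 1/d_i1 = 1/f₁ − 1/d_o1 = 1/(30.9) − 1/(76.6) = 0.01931, so d_i1 = 51.79 cm.
The intermediate image is 51.79 cm to the right of lens 1, which is 104 − (51.79) = 52.21 cm to the left of lens 2, so d_o2 = +52.21 cm.
Lens 2: 1/d_i2 = 1/f₂ − 1/d_o2 = 1/(37.3) − 1/(52.21) = 0.007656, so d_i2 = 131 cm.
The final image is real, 131 cm to the right of lens 2 (overall magnification ≈ 1.7).

131 cm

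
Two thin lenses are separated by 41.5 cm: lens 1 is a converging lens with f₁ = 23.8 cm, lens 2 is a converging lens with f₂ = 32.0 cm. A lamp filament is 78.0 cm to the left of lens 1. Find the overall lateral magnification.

m = -0.568

Lens 1: 1/d_i1 = 1/(23.8) − 1/(78.0) = 0.02920, so d_i1 = 34.25 cm; m₁ = −d_i1/d_o1 = -0.4391.
d_o2 = 41.5 − (34.25) = 7.250 cm.
Lens 2: 1/d_i2 = 1/(32.0) − 1/(7.250) = -0.1067, so d_i2 = -9.374 cm; m₂ = −d_i2/d_o2 = +1.293.
m = m₁·m₂ = (-0.4391)(+1.293) = -0.568.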